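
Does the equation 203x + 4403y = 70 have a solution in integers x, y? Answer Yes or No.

By Bézout, 203x + 4403y = 70 has integer solutions iff gcd(203, 4403) | 70.
Euclid: 4403 = 21·203 + 140; 203 = 1·140 + 63; 140 = 2·63 + 14; 63 = 4·14 + 7; 14 = 2·7 + 0. gcd = 7; 70 mod 7 = 0. Yes.

Yes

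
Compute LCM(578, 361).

208658

578 = 2 · 17²; 361 = 19²
max exponents: 2 · 17² · 19² = 208658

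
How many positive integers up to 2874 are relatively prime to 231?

1493

Prime factors of 231: 3, 7, 11. Count integers ≤ 2874 divisible by none of them.
By inclusion–exclusion: 2874 − ⌊2874/3⌋ − ⌊2874/7⌋ − ⌊2874/11⌋ + ⌊2874/21⌋ + ⌊2874/33⌋ + ⌊2874/77⌋ − ⌊2874/231⌋ = 1493.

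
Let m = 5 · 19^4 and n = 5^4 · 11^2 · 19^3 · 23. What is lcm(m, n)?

max exponent per prime: 5^4 · 11^2 · 19^4 · 23 = 226677089375

226677089375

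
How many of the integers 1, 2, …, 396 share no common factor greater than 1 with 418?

171

418 = 2·11·19. Inclusion–exclusion on these primes:
396 − ⌊396/2⌋ − ⌊396/11⌋ − ⌊396/19⌋ + ⌊396/22⌋ + ⌊396/38⌋ + ⌊396/209⌋ − ⌊396/418⌋ = 171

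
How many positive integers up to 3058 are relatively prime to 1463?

1463 = 7·11·19. Inclusion–exclusion on these primes:
3058 − ⌊3058/7⌋ − ⌊3058/11⌋ − ⌊3058/19⌋ + ⌊3058/77⌋ + ⌊3058/133⌋ + ⌊3058/209⌋ − ⌊3058/1463⌋ = 2257

2257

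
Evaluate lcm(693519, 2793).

33982431

693519 = 3 · 19 · 23³; 2793 = 3 · 7² · 19
max exponents: 3 · 7² · 19 · 23³ = 33982431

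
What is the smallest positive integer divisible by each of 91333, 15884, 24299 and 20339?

91333 = 11 · 19² · 23; 15884 = 2² · 11 · 19²; 24299 = 11 · 47²; 20339 = 11 · 43²
lcm takes max exponent of each prime: 2² · 11 · 19² · 23 · 43² · 47² = 1492176999412

1492176999412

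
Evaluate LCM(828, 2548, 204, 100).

224160300

lcm(828, 2548) = 828·2548/gcd = 2109744/4 = 527436
lcm(527436, 204) = 527436·204/gcd = 107596944/12 = 8966412
lcm(8966412, 100) = 8966412·100/gcd = 896641200/4 = 224160300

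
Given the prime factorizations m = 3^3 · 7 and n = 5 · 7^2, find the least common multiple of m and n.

max exponent per prime: 3^3 · 5 · 7^2 = 6615

6615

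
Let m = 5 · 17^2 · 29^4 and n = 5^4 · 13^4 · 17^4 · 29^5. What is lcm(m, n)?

max exponent per prime: 5^4 · 13^4 · 17^4 · 29^5 = 30580114104774918125

30580114104774918125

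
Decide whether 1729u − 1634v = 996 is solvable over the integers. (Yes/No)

No

gcd(1729, 1634): 1729 = 1·1634 + 95; 1634 = 17·95 + 19; 95 = 5·19 + 0 → 19
19 does not divide 996, so a solution does not exist.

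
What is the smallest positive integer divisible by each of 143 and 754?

8294

gcd first: 754 = 5·143 + 39; 143 = 3·39 + 26; 39 = 1·26 + 13; 26 = 2·13 + 0 → gcd = 13
lcm = 143·754/gcd = 107822/13 = 8294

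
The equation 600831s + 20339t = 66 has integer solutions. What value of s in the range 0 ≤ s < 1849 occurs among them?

Euclid: 600831 = 29·20339 + 11000; 20339 = 1·11000 + 9339; 11000 = 1·9339 + 1661; 9339 = 5·1661 + 1034; 1661 = 1·1034 + 627; 1034 = 1·627 + 407; 627 = 1·407 + 220; 407 = 1·220 + 187; 220 = 1·187 + 33; 187 = 5·33 + 22; 33 = 1·22 + 11; 22 = 2·11 + 0 → gcd = 11; 66 = 11·6.
Back-substitution yields 600831·(649) + 20339·(-19172) = 11, so one solution is s = 649·6 = 3894, t = -19172·6 = -115032.
Solutions in s differ by 20339/11 = 1849; the one in [0, 1849) is 3894 mod 1849 = 196.

196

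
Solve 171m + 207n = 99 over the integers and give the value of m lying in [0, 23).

Reduce mod 207: 171m ≡ 99 (mod 207). With g = gcd(171, 207) = 9 dividing 99, divide through: 19m ≡ 11 (mod 23).
Since gcd(19, 23) = 1, m ≡ 11·(19)⁻¹ ≡ 3 (mod 23). Smallest non-negative: 3.

3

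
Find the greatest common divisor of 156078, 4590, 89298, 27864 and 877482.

18

156078 = 2 · 3² · 13 · 23 · 29; 4590 = 2 · 3³ · 5 · 17; 89298 = 2 · 3² · 11² · 41; 27864 = 2³ · 3⁴ · 43; 877482 = 2 · 3² · 29 · 41²
gcd takes min exponent of each prime: 2 · 3² = 18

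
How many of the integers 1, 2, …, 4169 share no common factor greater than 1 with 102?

102 = 2·3·17. Inclusion–exclusion on these primes:
4169 − ⌊4169/2⌋ − ⌊4169/3⌋ − ⌊4169/17⌋ + ⌊4169/6⌋ + ⌊4169/34⌋ + ⌊4169/51⌋ − ⌊4169/102⌋ = 1308

1308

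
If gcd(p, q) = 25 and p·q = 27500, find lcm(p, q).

gcd·lcm = product, so lcm = 27500/25 = 1100.

1100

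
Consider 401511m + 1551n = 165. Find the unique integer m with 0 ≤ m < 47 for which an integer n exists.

gcd(401511, 1551) = 33 (Euclid: 401511 = 258·1551 + 1353; 1551 = 1·1353 + 198; 1353 = 6·198 + 165; 198 = 1·165 + 33; 165 = 5·33 + 0), and 33 | 165.
Extended Euclid: 401511·(-8) + 1551·(2071) = 33. Scale by 5: m₀ = -40.
General solution m = m₀ + 47t; reducing mod 47 gives m = 7 (and n = -1812).

7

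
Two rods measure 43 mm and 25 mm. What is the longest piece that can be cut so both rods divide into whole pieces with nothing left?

43 = 43
25 = 5²
Common: 1 = 1

1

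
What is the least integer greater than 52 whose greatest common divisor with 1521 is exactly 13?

65

Multiples of 13 above 52: 13·5, 13·6, … . Need the cofactor coprime to 1521/13 = 117.
Checking s = 5, 6, … the first with gcd(s, 117) = 1 is s = 5, giving 65.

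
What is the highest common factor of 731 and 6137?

Euclid: 6137 = 8·731 + 289; 731 = 2·289 + 153; 289 = 1·153 + 136; 153 = 1·136 + 17; 136 = 8·17 + 0. Last nonzero remainder: 17.

17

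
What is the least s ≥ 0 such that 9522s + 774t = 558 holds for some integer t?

Reduce mod 774: 9522s ≡ 558 (mod 774). With g = gcd(9522, 774) = 18 dividing 558, divide through: 529s ≡ 31 (mod 43).
Since gcd(529, 43) = 1, s ≡ 31·(529)⁻¹ ≡ 9 (mod 43). Smallest non-negative: 9.

9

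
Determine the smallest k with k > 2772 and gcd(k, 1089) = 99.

2871

1089 = 99·11. Any k with gcd(k, 1089) = 99 is a multiple of 99, say 99s, with s coprime to 11.
Need s > 2772/99, so s ≥ 29. First s ≥ 29 with gcd(s, 11) = 1 is s = 29. Thus k = 99·29 = 2871.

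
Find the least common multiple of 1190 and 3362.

2000390

1190 = 2 · 5 · 7 · 17; 3362 = 2 · 41²
max exponents: 2 · 5 · 7 · 17 · 41² = 2000390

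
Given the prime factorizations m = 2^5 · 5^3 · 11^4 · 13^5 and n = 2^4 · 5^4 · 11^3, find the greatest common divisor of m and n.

min exponent per shared prime: 2^4 · 5^3 · 11^3 = 2662000

2662000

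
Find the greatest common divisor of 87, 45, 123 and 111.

gcd(87, 45): 87 = 1·45 + 42; 45 = 1·42 + 3; 42 = 14·3 + 0 → 3
gcd(3, 123): 123 = 41·3 + 0 → 3
gcd(3, 111): 111 = 37·3 + 0 → 3

3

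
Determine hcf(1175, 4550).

Euclid: 4550 = 3·1175 + 1025; 1175 = 1·1025 + 150; 1025 = 6·150 + 125; 150 = 1·125 + 25; 125 = 5·25 + 0. Last nonzero remainder: 25.

25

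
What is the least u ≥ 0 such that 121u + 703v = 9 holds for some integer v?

gcd(121, 703) = 1 (Euclid: 703 = 5·121 + 98; 121 = 1·98 + 23; 98 = 4·23 + 6; 23 = 3·6 + 5; 6 = 1·5 + 1; 5 = 5·1 + 0), and 1 | 9.
Extended Euclid: 121·(-122) + 703·(21) = 1. Scale by 9: u₀ = -1098.
General solution u = u₀ + 703t; reducing mod 703 gives u = 308 (and v = -53).

308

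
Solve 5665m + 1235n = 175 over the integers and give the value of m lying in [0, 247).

128

gcd(5665, 1235) = 5 (Euclid: 5665 = 4·1235 + 725; 1235 = 1·725 + 510; 725 = 1·510 + 215; 510 = 2·215 + 80; 215 = 2·80 + 55; 80 = 1·55 + 25; 55 = 2·25 + 5; 25 = 5·5 + 0), and 5 | 175.
Extended Euclid: 5665·(46) + 1235·(-211) = 5. Scale by 35: m₀ = 1610.
General solution m = m₀ + 247t; reducing mod 247 gives m = 128 (and n = -587).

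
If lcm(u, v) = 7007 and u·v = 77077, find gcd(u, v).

gcd·lcm = product, so gcd = 77077/7007 = 11.

11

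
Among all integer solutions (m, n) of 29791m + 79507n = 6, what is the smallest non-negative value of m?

gcd(29791, 79507) = 1 (Euclid: 79507 = 2·29791 + 19925; 29791 = 1·19925 + 9866; 19925 = 2·9866 + 193; 9866 = 51·193 + 23; 193 = 8·23 + 9; 23 = 2·9 + 5; 9 = 1·5 + 4; 5 = 1·4 + 1; 4 = 4·1 + 0), and 1 | 6.
Extended Euclid: 29791·(17302) + 79507·(-6483) = 1. Scale by 6: m₀ = 103812.
General solution m = m₀ + 79507t; reducing mod 79507 gives m = 24305 (and n = -9107).

24305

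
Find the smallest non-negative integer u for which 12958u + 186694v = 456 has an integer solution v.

gcd(12958, 186694) = 38 (Euclid: 186694 = 14·12958 + 5282; 12958 = 2·5282 + 2394; 5282 = 2·2394 + 494; 2394 = 4·494 + 418; 494 = 1·418 + 76; 418 = 5·76 + 38; 76 = 2·38 + 0), and 38 | 456.
Extended Euclid: 12958·(2262) + 186694·(-157) = 38. Scale by 12: u₀ = 27144.
General solution u = u₀ + 4913t; reducing mod 4913 gives u = 2579 (and v = -179).

2579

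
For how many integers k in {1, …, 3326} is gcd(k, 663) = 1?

1928

Prime factors of 663: 3, 13, 17. Count integers ≤ 3326 divisible by none of them.
By inclusion–exclusion: 3326 − ⌊3326/3⌋ − ⌊3326/13⌋ − ⌊3326/17⌋ + ⌊3326/39⌋ + ⌊3326/51⌋ + ⌊3326/221⌋ − ⌊3326/663⌋ = 1928.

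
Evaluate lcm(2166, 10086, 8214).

4984591974

2166 = 2 · 3 · 19²; 10086 = 2 · 3 · 41²; 8214 = 2 · 3 · 37²
lcm takes max exponent of each prime: 2 · 3 · 19² · 37² · 41² = 4984591974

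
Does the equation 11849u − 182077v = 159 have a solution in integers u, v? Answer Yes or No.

Yes

gcd(11849, 182077): 182077 = 15·11849 + 4342; 11849 = 2·4342 + 3165; 4342 = 1·3165 + 1177; 3165 = 2·1177 + 811; 1177 = 1·811 + 366; 811 = 2·366 + 79; 366 = 4·79 + 50; 79 = 1·50 + 29; 50 = 1·29 + 21; 29 = 1·21 + 8; 21 = 2·8 + 5; 8 = 1·5 + 3; 5 = 1·3 + 2; 3 = 1·2 + 1; 2 = 2·1 + 0 → 1
1 divides 159, so a solution exists.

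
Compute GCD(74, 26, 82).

2

74 = 2 · 37; 26 = 2 · 13; 82 = 2 · 41
gcd takes min exponent of each prime: 2 = 2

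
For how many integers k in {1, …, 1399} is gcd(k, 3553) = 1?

Prime factors of 3553: 11, 17, 19. Count integers ≤ 1399 divisible by none of them.
By inclusion–exclusion: 1399 − ⌊1399/11⌋ − ⌊1399/17⌋ − ⌊1399/19⌋ + ⌊1399/187⌋ + ⌊1399/209⌋ + ⌊1399/323⌋ − ⌊1399/3553⌋ = 1134.

1134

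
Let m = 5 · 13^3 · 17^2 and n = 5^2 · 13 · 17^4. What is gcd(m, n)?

18785

min exponent per shared prime: 5 · 13 · 17^2 = 18785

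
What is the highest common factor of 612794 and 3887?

Euclid: 612794 = 157·3887 + 2535; 3887 = 1·2535 + 1352; 2535 = 1·1352 + 1183; 1352 = 1·1183 + 169; 1183 = 7·169 + 0. Last nonzero remainder: 169.

169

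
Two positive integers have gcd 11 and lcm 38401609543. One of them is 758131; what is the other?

557183

Using mn = gcd(m,n)·lcm(m,n) = 11·38401609543 = 422417704973, we get n = 422417704973/758131 = 557183.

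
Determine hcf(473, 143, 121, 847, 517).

11

473 = 11 · 43; 143 = 11 · 13; 121 = 11²; 847 = 7 · 11²; 517 = 11 · 47
gcd takes min exponent of each prime: 11 = 11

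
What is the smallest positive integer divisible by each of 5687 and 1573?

gcd first: 5687 = 3·1573 + 968; 1573 = 1·968 + 605; 968 = 1·605 + 363; 605 = 1·363 + 242; 363 = 1·242 + 121; 242 = 2·121 + 0 → gcd = 121
lcm = 5687·1573/gcd = 8945651/121 = 73931

73931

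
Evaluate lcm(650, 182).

650 = 2 · 5² · 13; 182 = 2 · 7 · 13
max exponents: 2 · 5² · 7 · 13 = 4550

4550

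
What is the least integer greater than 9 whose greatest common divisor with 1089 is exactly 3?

Multiples of 3 above 9: 3·4, 3·5, … . Need the cofactor coprime to 1089/3 = 363.
Checking s = 4, 5, … the first with gcd(s, 363) = 1 is s = 4, giving 12.

12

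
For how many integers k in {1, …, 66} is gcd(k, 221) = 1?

58

Prime factors of 221: 13, 17. Count integers ≤ 66 divisible by none of them.
By inclusion–exclusion: 66 − ⌊66/13⌋ − ⌊66/17⌋ + ⌊66/221⌋ = 58.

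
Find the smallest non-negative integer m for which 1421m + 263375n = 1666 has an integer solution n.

Reduce mod 263375: 1421m ≡ 1666 (mod 263375). With g = gcd(1421, 263375) = 49 dividing 1666, divide through: 29m ≡ 34 (mod 5375).
Since gcd(29, 5375) = 1, m ≡ 34·(29)⁻¹ ≡ 2596 (mod 5375). Smallest non-negative: 2596.

2596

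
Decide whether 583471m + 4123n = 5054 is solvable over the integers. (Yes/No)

gcd(583471, 4123): 583471 = 141·4123 + 2128; 4123 = 1·2128 + 1995; 2128 = 1·1995 + 133; 1995 = 15·133 + 0 → 133
133 divides 5054, so a solution exists.

Yes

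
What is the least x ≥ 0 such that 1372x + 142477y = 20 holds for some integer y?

115477

gcd(1372, 142477) = 1 (Euclid: 142477 = 103·1372 + 1161; 1372 = 1·1161 + 211; 1161 = 5·211 + 106; 211 = 1·106 + 105; 106 = 1·105 + 1; 105 = 105·1 + 0), and 1 | 20.
Extended Euclid: 1372·(-1350) + 142477·(13) = 1. Scale by 20: x₀ = -27000.
General solution x = x₀ + 142477t; reducing mod 142477 gives x = 115477 (and y = -1112).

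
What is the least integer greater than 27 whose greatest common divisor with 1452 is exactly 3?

Multiples of 3 above 27: 3·10, 3·11, … . Need the cofactor coprime to 1452/3 = 484.
Checking s = 10, 11, … the first with gcd(s, 484) = 1 is s = 13, giving 39.

39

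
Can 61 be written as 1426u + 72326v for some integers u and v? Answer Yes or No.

No

gcd(1426, 72326): 72326 = 50·1426 + 1026; 1426 = 1·1026 + 400; 1026 = 2·400 + 226; 400 = 1·226 + 174; 226 = 1·174 + 52; 174 = 3·52 + 18; 52 = 2·18 + 16; 18 = 1·16 + 2; 16 = 8·2 + 0 → 2
2 does not divide 61, so a solution does not exist.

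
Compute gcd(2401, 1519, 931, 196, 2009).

49

gcd(2401, 1519): 2401 = 1·1519 + 882; 1519 = 1·882 + 637; 882 = 1·637 + 245; 637 = 2·245 + 147; 245 = 1·147 + 98; 147 = 1·98 + 49; 98 = 2·49 + 0 → 49
gcd(49, 931): 931 = 19·49 + 0 → 49
gcd(49, 196): 196 = 4·49 + 0 → 49
gcd(49, 2009): 2009 = 41·49 + 0 → 49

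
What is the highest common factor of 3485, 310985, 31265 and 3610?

5

gcd(3485, 310985): 310985 = 89·3485 + 820; 3485 = 4·820 + 205; 820 = 4·205 + 0 → 205
gcd(205, 31265): 31265 = 152·205 + 105; 205 = 1·105 + 100; 105 = 1·100 + 5; 100 = 20·5 + 0 → 5
gcd(5, 3610): 3610 = 722·5 + 0 → 5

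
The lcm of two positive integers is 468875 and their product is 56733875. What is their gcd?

121

From gcd × lcm = uv: gcd = 56733875 / 468875 = 121.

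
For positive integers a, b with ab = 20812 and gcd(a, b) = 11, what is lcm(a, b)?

1892

Since gcd(a,b)·lcm(a,b) = ab, lcm = 20812/11 = 1892.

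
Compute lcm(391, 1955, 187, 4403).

391 = 17 · 23; 1955 = 5 · 17 · 23; 187 = 11 · 17; 4403 = 7 · 17 · 37
lcm takes max exponent of each prime: 5 · 7 · 11 · 17 · 23 · 37 = 5569795

5569795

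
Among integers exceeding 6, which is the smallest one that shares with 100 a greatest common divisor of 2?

100 = 2·50. Any x with gcd(x, 100) = 2 is a multiple of 2, say 2s, with s coprime to 50.
Need s > 6/2, so s ≥ 4. First s ≥ 4 with gcd(s, 50) = 1 is s = 7. Thus x = 2·7 = 14.

14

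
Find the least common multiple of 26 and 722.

26 = 2 · 13; 722 = 2 · 19²
max exponents: 2 · 13 · 19² = 9386

9386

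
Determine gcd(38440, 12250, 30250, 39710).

gcd(38440, 12250): 38440 = 3·12250 + 1690; 12250 = 7·1690 + 420; 1690 = 4·420 + 10; 420 = 42·10 + 0 → 10
gcd(10, 30250): 30250 = 3025·10 + 0 → 10
gcd(10, 39710): 39710 = 3971·10 + 0 → 10

10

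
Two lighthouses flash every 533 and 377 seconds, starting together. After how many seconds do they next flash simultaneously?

15457

gcd first: 533 = 1·377 + 156; 377 = 2·156 + 65; 156 = 2·65 + 26; 65 = 2·26 + 13; 26 = 2·13 + 0 → gcd = 13
lcm = 533·377/gcd = 200941/13 = 15457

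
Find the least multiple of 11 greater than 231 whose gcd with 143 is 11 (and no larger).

242

143 = 11·13. Any k with gcd(k, 143) = 11 is a multiple of 11, say 11s, with s coprime to 13.
Need s > 231/11, so s ≥ 22. First s ≥ 22 with gcd(s, 13) = 1 is s = 22. Thus k = 11·22 = 242.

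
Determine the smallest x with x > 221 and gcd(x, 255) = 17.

Multiples of 17 above 221: 17·14, 17·15, … . Need the cofactor coprime to 255/17 = 15.
Checking s = 14, 15, … the first with gcd(s, 15) = 1 is s = 14, giving 238.

238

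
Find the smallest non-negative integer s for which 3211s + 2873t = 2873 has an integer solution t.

0

gcd(3211, 2873) = 169 (Euclid: 3211 = 1·2873 + 338; 2873 = 8·338 + 169; 338 = 2·169 + 0), and 169 | 2873.
Extended Euclid: 3211·(-8) + 2873·(9) = 169. Scale by 17: s₀ = -136.
General solution s = s₀ + 17k; reducing mod 17 gives s = 0 (and t = 1).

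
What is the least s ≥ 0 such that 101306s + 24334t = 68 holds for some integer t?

gcd(101306, 24334) = 2 (Euclid: 101306 = 4·24334 + 3970; 24334 = 6·3970 + 514; 3970 = 7·514 + 372; 514 = 1·372 + 142; 372 = 2·142 + 88; 142 = 1·88 + 54; 88 = 1·54 + 34; 54 = 1·34 + 20; 34 = 1·20 + 14; 20 = 1·14 + 6; 14 = 2·6 + 2; 6 = 3·2 + 0), and 2 | 68.
Extended Euclid: 101306·(3598) + 24334·(-14979) = 2. Scale by 34: s₀ = 122332.
General solution s = s₀ + 12167k; reducing mod 12167 gives s = 662 (and t = -2756).

662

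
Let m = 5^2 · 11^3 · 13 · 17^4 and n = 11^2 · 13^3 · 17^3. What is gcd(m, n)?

min exponent per shared prime: 11^2 · 13 · 17^3 = 7728149

7728149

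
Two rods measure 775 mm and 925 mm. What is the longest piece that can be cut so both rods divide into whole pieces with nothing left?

25

Euclid: 925 = 1·775 + 150; 775 = 5·150 + 25; 150 = 6·25 + 0. Last nonzero remainder: 25.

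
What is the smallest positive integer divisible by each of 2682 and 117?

34866

gcd first: 2682 = 22·117 + 108; 117 = 1·108 + 9; 108 = 12·9 + 0 → gcd = 9
lcm = 2682·117/gcd = 313794/9 = 34866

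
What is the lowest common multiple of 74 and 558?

20646

74 = 2 · 37; 558 = 2 · 3² · 31
max exponents: 2 · 3² · 31 · 37 = 20646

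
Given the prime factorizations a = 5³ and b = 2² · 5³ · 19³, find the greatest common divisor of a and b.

min exponent per shared prime: 5³ = 125

125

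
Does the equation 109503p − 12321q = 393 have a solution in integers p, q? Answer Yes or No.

No

gcd(109503, 12321): 109503 = 8·12321 + 10935; 12321 = 1·10935 + 1386; 10935 = 7·1386 + 1233; 1386 = 1·1233 + 153; 1233 = 8·153 + 9; 153 = 17·9 + 0 → 9
9 does not divide 393, so a solution does not exist.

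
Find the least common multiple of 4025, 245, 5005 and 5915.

4025 = 5² · 7 · 23; 245 = 5 · 7²; 5005 = 5 · 7 · 11 · 13; 5915 = 5 · 7 · 13²
lcm takes max exponent of each prime: 5² · 7² · 11 · 13² · 23 = 52377325

52377325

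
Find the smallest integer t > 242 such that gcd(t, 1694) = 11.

253

1694 = 11·154. Any t with gcd(t, 1694) = 11 is a multiple of 11, say 11s, with s coprime to 154.
Need s > 242/11, so s ≥ 23. First s ≥ 23 with gcd(s, 154) = 1 is s = 23. Thus t = 11·23 = 253.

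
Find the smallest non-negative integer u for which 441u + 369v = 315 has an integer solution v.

Reduce mod 369: 441u ≡ 315 (mod 369). With g = gcd(441, 369) = 9 dividing 315, divide through: 49u ≡ 35 (mod 41).
Since gcd(49, 41) = 1, u ≡ 35·(49)⁻¹ ≡ 30 (mod 41). Smallest non-negative: 30.

30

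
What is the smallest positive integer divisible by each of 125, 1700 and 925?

314500

125 = 5³; 1700 = 2² · 5² · 17; 925 = 5² · 37
lcm takes max exponent of each prime: 2² · 5³ · 17 · 37 = 314500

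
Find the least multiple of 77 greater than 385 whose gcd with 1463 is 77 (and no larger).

462

Multiples of 77 above 385: 77·6, 77·7, … . Need the cofactor coprime to 1463/77 = 19.
Checking s = 6, 7, … the first with gcd(s, 19) = 1 is s = 6, giving 462.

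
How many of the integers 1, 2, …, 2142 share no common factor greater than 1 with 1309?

1309 = 7·11·17. Inclusion–exclusion on these primes:
2142 − ⌊2142/7⌋ − ⌊2142/11⌋ − ⌊2142/17⌋ + ⌊2142/77⌋ + ⌊2142/119⌋ + ⌊2142/187⌋ − ⌊2142/1309⌋ = 1571

1571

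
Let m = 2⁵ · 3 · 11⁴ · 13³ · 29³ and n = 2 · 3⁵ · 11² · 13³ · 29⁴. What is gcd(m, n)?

min exponent per shared prime: 2 · 3 · 11² · 13³ · 29³ = 38900991558

38900991558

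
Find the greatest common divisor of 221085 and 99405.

45

Euclid: 221085 = 2·99405 + 22275; 99405 = 4·22275 + 10305; 22275 = 2·10305 + 1665; 10305 = 6·1665 + 315; 1665 = 5·315 + 90; 315 = 3·90 + 45; 90 = 2·45 + 0. Last nonzero remainder: 45.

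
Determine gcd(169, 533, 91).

gcd(169, 533): 533 = 3·169 + 26; 169 = 6·26 + 13; 26 = 2·13 + 0 → 13
gcd(13, 91): 91 = 7·13 + 0 → 13

13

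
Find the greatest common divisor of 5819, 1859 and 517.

5819 = 11 · 23²; 1859 = 11 · 13²; 517 = 11 · 47
gcd takes min exponent of each prime: 11 = 11

11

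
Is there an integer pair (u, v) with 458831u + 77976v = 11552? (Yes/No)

Yes

By Bézout, 458831u + 77976v = 11552 has integer solutions iff gcd(458831, 77976) | 11552.
Euclid: 458831 = 5·77976 + 68951; 77976 = 1·68951 + 9025; 68951 = 7·9025 + 5776; 9025 = 1·5776 + 3249; 5776 = 1·3249 + 2527; 3249 = 1·2527 + 722; 2527 = 3·722 + 361; 722 = 2·361 + 0. gcd = 361; 11552 mod 361 = 0. Yes.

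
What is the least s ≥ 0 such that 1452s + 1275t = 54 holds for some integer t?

202

gcd(1452, 1275) = 3 (Euclid: 1452 = 1·1275 + 177; 1275 = 7·177 + 36; 177 = 4·36 + 33; 36 = 1·33 + 3; 33 = 11·3 + 0), and 3 | 54.
Extended Euclid: 1452·(-36) + 1275·(41) = 3. Scale by 18: s₀ = -648.
General solution s = s₀ + 425k; reducing mod 425 gives s = 202 (and t = -230).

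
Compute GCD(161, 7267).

1

161 = 7 · 23
7267 = 13² · 43
Common: 1 = 1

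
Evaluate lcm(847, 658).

79618

gcd first: 847 = 1·658 + 189; 658 = 3·189 + 91; 189 = 2·91 + 7; 91 = 13·7 + 0 → gcd = 7
lcm = 847·658/gcd = 557326/7 = 79618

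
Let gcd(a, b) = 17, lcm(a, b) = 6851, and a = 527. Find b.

Using ab = gcd(a,b)·lcm(a,b) = 17·6851 = 116467, we get b = 116467/527 = 221.

221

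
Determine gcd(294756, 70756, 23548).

28

gcd(294756, 70756): 294756 = 4·70756 + 11732; 70756 = 6·11732 + 364; 11732 = 32·364 + 84; 364 = 4·84 + 28; 84 = 3·28 + 0 → 28
gcd(28, 23548): 23548 = 841·28 + 0 → 28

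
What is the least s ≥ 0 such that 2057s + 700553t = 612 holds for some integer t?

3406

gcd(2057, 700553) = 17 (Euclid: 700553 = 340·2057 + 1173; 2057 = 1·1173 + 884; 1173 = 1·884 + 289; 884 = 3·289 + 17; 289 = 17·17 + 0), and 17 | 612.
Extended Euclid: 2057·(2384) + 700553·(-7) = 17. Scale by 36: s₀ = 85824.
General solution s = s₀ + 41209k; reducing mod 41209 gives s = 3406 (and t = -10).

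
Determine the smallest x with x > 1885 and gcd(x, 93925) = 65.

93925 = 65·1445. Any x with gcd(x, 93925) = 65 is a multiple of 65, say 65s, with s coprime to 1445.
Need s > 1885/65, so s ≥ 30. First s ≥ 30 with gcd(s, 1445) = 1 is s = 31. Thus x = 65·31 = 2015.

2015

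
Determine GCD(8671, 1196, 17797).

13

gcd(8671, 1196): 8671 = 7·1196 + 299; 1196 = 4·299 + 0 → 299
gcd(299, 17797): 17797 = 59·299 + 156; 299 = 1·156 + 143; 156 = 1·143 + 13; 143 = 11·13 + 0 → 13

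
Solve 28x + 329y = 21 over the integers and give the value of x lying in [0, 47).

36

Euclid: 329 = 11·28 + 21; 28 = 1·21 + 7; 21 = 3·7 + 0 → gcd = 7; 21 = 7·3.
Back-substitution yields 28·(12) + 329·(-1) = 7, so one solution is x = 12·3 = 36, y = -1·3 = -3.
Solutions in x differ by 329/7 = 47; the one in [0, 47) is 36 mod 47 = 36.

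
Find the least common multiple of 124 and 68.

124 = 2² · 31; 68 = 2² · 17
max exponents: 2² · 17 · 31 = 2108

2108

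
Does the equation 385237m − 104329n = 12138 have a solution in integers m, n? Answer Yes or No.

Yes

gcd(385237, 104329): 385237 = 3·104329 + 72250; 104329 = 1·72250 + 32079; 72250 = 2·32079 + 8092; 32079 = 3·8092 + 7803; 8092 = 1·7803 + 289; 7803 = 27·289 + 0 → 289
289 divides 12138, so a solution exists.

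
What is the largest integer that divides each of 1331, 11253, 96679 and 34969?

121

gcd(1331, 11253): 11253 = 8·1331 + 605; 1331 = 2·605 + 121; 605 = 5·121 + 0 → 121
gcd(121, 96679): 96679 = 799·121 + 0 → 121
gcd(121, 34969): 34969 = 289·121 + 0 → 121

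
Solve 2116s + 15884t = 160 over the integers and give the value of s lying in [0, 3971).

gcd(2116, 15884) = 4 (Euclid: 15884 = 7·2116 + 1072; 2116 = 1·1072 + 1044; 1072 = 1·1044 + 28; 1044 = 37·28 + 8; 28 = 3·8 + 4; 8 = 2·4 + 0), and 4 | 160.
Extended Euclid: 2116·(-1704) + 15884·(227) = 4. Scale by 40: s₀ = -68160.
General solution s = s₀ + 3971k; reducing mod 3971 gives s = 3318 (and t = -442).

3318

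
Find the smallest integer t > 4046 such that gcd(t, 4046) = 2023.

gcd(t, 4046) = 2023 forces 2023 | t; write t = 2023s. Then gcd(2023s, 2023·2) = 2023·gcd(s, 2), so need gcd(s, 2) = 1.
2023s > 4046 gives s ≥ 3. The least s ≥ 3 coprime to 2 is 3, so t = 2023·3 = 6069.

6069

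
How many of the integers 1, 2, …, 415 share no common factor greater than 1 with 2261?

2261 = 7·17·19. Inclusion–exclusion on these primes:
415 − ⌊415/7⌋ − ⌊415/17⌋ − ⌊415/19⌋ + ⌊415/119⌋ + ⌊415/133⌋ + ⌊415/323⌋ − ⌊415/2261⌋ = 318

318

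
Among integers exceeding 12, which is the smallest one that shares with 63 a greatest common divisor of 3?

15

Multiples of 3 above 12: 3·5, 3·6, … . Need the cofactor coprime to 63/3 = 21.
Checking s = 5, 6, … the first with gcd(s, 21) = 1 is s = 5, giving 15.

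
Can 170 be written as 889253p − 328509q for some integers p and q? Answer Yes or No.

Yes

gcd(889253, 328509): 889253 = 2·328509 + 232235; 328509 = 1·232235 + 96274; 232235 = 2·96274 + 39687; 96274 = 2·39687 + 16900; 39687 = 2·16900 + 5887; 16900 = 2·5887 + 5126; 5887 = 1·5126 + 761; 5126 = 6·761 + 560; 761 = 1·560 + 201; 560 = 2·201 + 158; 201 = 1·158 + 43; 158 = 3·43 + 29; 43 = 1·29 + 14; 29 = 2·14 + 1; 14 = 14·1 + 0 → 1
1 divides 170, so a solution exists.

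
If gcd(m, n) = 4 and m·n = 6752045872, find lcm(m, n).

Since gcd(m,n)·lcm(m,n) = mn, lcm = 6752045872/4 = 1688011468.

1688011468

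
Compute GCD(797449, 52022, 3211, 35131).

gcd(797449, 52022): 797449 = 15·52022 + 17119; 52022 = 3·17119 + 665; 17119 = 25·665 + 494; 665 = 1·494 + 171; 494 = 2·171 + 152; 171 = 1·152 + 19; 152 = 8·19 + 0 → 19
gcd(19, 3211): 3211 = 169·19 + 0 → 19
gcd(19, 35131): 35131 = 1849·19 + 0 → 19

19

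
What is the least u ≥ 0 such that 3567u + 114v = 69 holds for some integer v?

Reduce mod 114: 3567u ≡ 69 (mod 114). With g = gcd(3567, 114) = 3 dividing 69, divide through: 1189u ≡ 23 (mod 38).
Since gcd(1189, 38) = 1, u ≡ 23·(1189)⁻¹ ≡ 9 (mod 38). Smallest non-negative: 9.

9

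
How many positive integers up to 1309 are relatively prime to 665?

851

Prime factors of 665: 5, 7, 19. Count integers ≤ 1309 divisible by none of them.
By inclusion–exclusion: 1309 − ⌊1309/5⌋ − ⌊1309/7⌋ − ⌊1309/19⌋ + ⌊1309/35⌋ + ⌊1309/95⌋ + ⌊1309/133⌋ − ⌊1309/665⌋ = 851.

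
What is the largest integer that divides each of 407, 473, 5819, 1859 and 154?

11

gcd(407, 473): 473 = 1·407 + 66; 407 = 6·66 + 11; 66 = 6·11 + 0 → 11
gcd(11, 5819): 5819 = 529·11 + 0 → 11
gcd(11, 1859): 1859 = 169·11 + 0 → 11
gcd(11, 154): 154 = 14·11 + 0 → 11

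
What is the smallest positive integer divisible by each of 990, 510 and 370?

622710

990 = 2 · 3² · 5 · 11; 510 = 2 · 3 · 5 · 17; 370 = 2 · 5 · 37
lcm takes max exponent of each prime: 2 · 3² · 5 · 11 · 17 · 37 = 622710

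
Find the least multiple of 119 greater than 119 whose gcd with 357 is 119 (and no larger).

357 = 119·3. Any x with gcd(x, 357) = 119 is a multiple of 119, say 119s, with s coprime to 3.
Need s > 119/119, so s ≥ 2. First s ≥ 2 with gcd(s, 3) = 1 is s = 2. Thus x = 119·2 = 238.

238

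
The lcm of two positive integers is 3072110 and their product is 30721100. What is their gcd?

gcd·lcm = product, so gcd = 30721100/3072110 = 10.

10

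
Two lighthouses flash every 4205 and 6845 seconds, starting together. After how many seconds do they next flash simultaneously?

5756645

gcd first: 6845 = 1·4205 + 2640; 4205 = 1·2640 + 1565; 2640 = 1·1565 + 1075; 1565 = 1·1075 + 490; 1075 = 2·490 + 95; 490 = 5·95 + 15; 95 = 6·15 + 5; 15 = 3·5 + 0 → gcd = 5
lcm = 4205·6845/gcd = 28783225/5 = 5756645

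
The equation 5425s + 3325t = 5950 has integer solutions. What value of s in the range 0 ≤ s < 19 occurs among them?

gcd(5425, 3325) = 175 (Euclid: 5425 = 1·3325 + 2100; 3325 = 1·2100 + 1225; 2100 = 1·1225 + 875; 1225 = 1·875 + 350; 875 = 2·350 + 175; 350 = 2·175 + 0), and 175 | 5950.
Extended Euclid: 5425·(8) + 3325·(-13) = 175. Scale by 34: s₀ = 272.
General solution s = s₀ + 19k; reducing mod 19 gives s = 6 (and t = -8).

6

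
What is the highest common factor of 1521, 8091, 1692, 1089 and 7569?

gcd(1521, 8091): 8091 = 5·1521 + 486; 1521 = 3·486 + 63; 486 = 7·63 + 45; 63 = 1·45 + 18; 45 = 2·18 + 9; 18 = 2·9 + 0 → 9
gcd(9, 1692): 1692 = 188·9 + 0 → 9
gcd(9, 1089): 1089 = 121·9 + 0 → 9
gcd(9, 7569): 7569 = 841·9 + 0 → 9

9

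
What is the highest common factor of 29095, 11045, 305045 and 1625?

5

29095 = 5 · 11 · 23²; 11045 = 5 · 47²; 305045 = 5 · 13² · 19²; 1625 = 5³ · 13
gcd takes min exponent of each prime: 5 = 5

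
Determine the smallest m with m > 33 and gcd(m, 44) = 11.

44 = 11·4. Any m with gcd(m, 44) = 11 is a multiple of 11, say 11s, with s coprime to 4.
Need s > 33/11, so s ≥ 4. First s ≥ 4 with gcd(s, 4) = 1 is s = 5. Thus m = 11·5 = 55.

55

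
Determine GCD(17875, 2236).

13

Euclid: 17875 = 7·2236 + 2223; 2236 = 1·2223 + 13; 2223 = 171·13 + 0. Last nonzero remainder: 13.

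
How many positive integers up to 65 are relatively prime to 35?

44

Prime factors of 35: 5, 7. Count integers ≤ 65 divisible by none of them.
By inclusion–exclusion: 65 − ⌊65/5⌋ − ⌊65/7⌋ + ⌊65/35⌋ = 44.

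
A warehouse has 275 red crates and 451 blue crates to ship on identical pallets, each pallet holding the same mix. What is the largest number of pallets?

Euclid: 451 = 1·275 + 176; 275 = 1·176 + 99; 176 = 1·99 + 77; 99 = 1·77 + 22; 77 = 3·22 + 11; 22 = 2·11 + 0. Last nonzero remainder: 11.

11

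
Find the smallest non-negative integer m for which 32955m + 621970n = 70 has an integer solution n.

Reduce mod 621970: 32955m ≡ 70 (mod 621970). With g = gcd(32955, 621970) = 5 dividing 70, divide through: 6591m ≡ 14 (mod 124394).
Since gcd(6591, 124394) = 1, m ≡ 14·(6591)⁻¹ ≡ 43352 (mod 124394). Smallest non-negative: 43352.

43352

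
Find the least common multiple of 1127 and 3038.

69874

gcd first: 3038 = 2·1127 + 784; 1127 = 1·784 + 343; 784 = 2·343 + 98; 343 = 3·98 + 49; 98 = 2·49 + 0 → gcd = 49
lcm = 1127·3038/gcd = 3423826/49 = 69874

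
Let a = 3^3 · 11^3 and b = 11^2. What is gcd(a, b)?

121

min exponent per shared prime: 11^2 = 121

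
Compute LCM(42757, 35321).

42757 = 11 · 13² · 23; 35321 = 11 · 13² · 19
max exponents: 11 · 13² · 19 · 23 = 812383

812383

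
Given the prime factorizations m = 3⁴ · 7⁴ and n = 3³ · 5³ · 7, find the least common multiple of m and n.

24310125

max exponent per prime: 3⁴ · 5³ · 7⁴ = 24310125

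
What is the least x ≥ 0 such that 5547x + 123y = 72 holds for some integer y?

6

gcd(5547, 123) = 3 (Euclid: 5547 = 45·123 + 12; 123 = 10·12 + 3; 12 = 4·3 + 0), and 3 | 72.
Extended Euclid: 5547·(-10) + 123·(451) = 3. Scale by 24: x₀ = -240.
General solution x = x₀ + 41t; reducing mod 41 gives x = 6 (and y = -270).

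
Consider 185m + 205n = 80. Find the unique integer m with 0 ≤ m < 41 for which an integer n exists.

37

Euclid: 205 = 1·185 + 20; 185 = 9·20 + 5; 20 = 4·5 + 0 → gcd = 5; 80 = 5·16.
Back-substitution yields 185·(10) + 205·(-9) = 5, so one solution is m = 10·16 = 160, n = -9·16 = -144.
Solutions in m differ by 205/5 = 41; the one in [0, 41) is 160 mod 41 = 37.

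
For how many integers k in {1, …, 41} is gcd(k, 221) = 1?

221 = 13·17. Inclusion–exclusion on these primes:
41 − ⌊41/13⌋ − ⌊41/17⌋ + ⌊41/221⌋ = 36

36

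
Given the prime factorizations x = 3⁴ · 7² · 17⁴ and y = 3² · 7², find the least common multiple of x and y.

331494849

max exponent per prime: 3⁴ · 7² · 17⁴ = 331494849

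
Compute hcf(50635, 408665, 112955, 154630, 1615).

5

gcd(50635, 408665): 408665 = 8·50635 + 3585; 50635 = 14·3585 + 445; 3585 = 8·445 + 25; 445 = 17·25 + 20; 25 = 1·20 + 5; 20 = 4·5 + 0 → 5
gcd(5, 112955): 112955 = 22591·5 + 0 → 5
gcd(5, 154630): 154630 = 30926·5 + 0 → 5
gcd(5, 1615): 1615 = 323·5 + 0 → 5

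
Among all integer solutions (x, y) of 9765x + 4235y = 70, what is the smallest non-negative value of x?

72

Euclid: 9765 = 2·4235 + 1295; 4235 = 3·1295 + 350; 1295 = 3·350 + 245; 350 = 1·245 + 105; 245 = 2·105 + 35; 105 = 3·35 + 0 → gcd = 35; 70 = 35·2.
Back-substitution yields 9765·(36) + 4235·(-83) = 35, so one solution is x = 36·2 = 72, y = -83·2 = -166.
Solutions in x differ by 4235/35 = 121; the one in [0, 121) is 72 mod 121 = 72.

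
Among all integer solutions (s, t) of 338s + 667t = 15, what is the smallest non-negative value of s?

gcd(338, 667) = 1 (Euclid: 667 = 1·338 + 329; 338 = 1·329 + 9; 329 = 36·9 + 5; 9 = 1·5 + 4; 5 = 1·4 + 1; 4 = 4·1 + 0), and 1 | 15.
Extended Euclid: 338·(-148) + 667·(75) = 1. Scale by 15: s₀ = -2220.
General solution s = s₀ + 667k; reducing mod 667 gives s = 448 (and t = -227).

448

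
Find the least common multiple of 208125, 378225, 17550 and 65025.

7886501853750

208125 = 3² · 5⁴ · 37; 378225 = 3² · 5² · 41²; 17550 = 2 · 3³ · 5² · 13; 65025 = 3² · 5² · 17²
lcm takes max exponent of each prime: 2 · 3³ · 5⁴ · 13 · 17² · 37 · 41² = 7886501853750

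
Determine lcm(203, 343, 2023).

2874683

203 = 7 · 29; 343 = 7³; 2023 = 7 · 17²
lcm takes max exponent of each prime: 7³ · 17² · 29 = 2874683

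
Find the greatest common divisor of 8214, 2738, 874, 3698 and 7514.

2

gcd(8214, 2738): 8214 = 3·2738 + 0 → 2738
gcd(2738, 874): 2738 = 3·874 + 116; 874 = 7·116 + 62; 116 = 1·62 + 54; 62 = 1·54 + 8; 54 = 6·8 + 6; 8 = 1·6 + 2; 6 = 3·2 + 0 → 2
gcd(2, 3698): 3698 = 1849·2 + 0 → 2
gcd(2, 7514): 7514 = 3757·2 + 0 → 2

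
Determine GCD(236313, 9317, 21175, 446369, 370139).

847

gcd(236313, 9317): 236313 = 25·9317 + 3388; 9317 = 2·3388 + 2541; 3388 = 1·2541 + 847; 2541 = 3·847 + 0 → 847
gcd(847, 21175): 21175 = 25·847 + 0 → 847
gcd(847, 446369): 446369 = 527·847 + 0 → 847
gcd(847, 370139): 370139 = 437·847 + 0 → 847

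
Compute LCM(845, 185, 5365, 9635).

1747181995

845 = 5 · 13²; 185 = 5 · 37; 5365 = 5 · 29 · 37; 9635 = 5 · 41 · 47
lcm takes max exponent of each prime: 5 · 13² · 29 · 37 · 41 · 47 = 1747181995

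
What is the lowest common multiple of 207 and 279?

6417

207 = 3² · 23; 279 = 3² · 31
max exponents: 3² · 23 · 31 = 6417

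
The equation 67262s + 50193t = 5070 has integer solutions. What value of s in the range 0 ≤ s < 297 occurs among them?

Reduce mod 50193: 67262s ≡ 5070 (mod 50193). With g = gcd(67262, 50193) = 169 dividing 5070, divide through: 398s ≡ 30 (mod 297).
Since gcd(398, 297) = 1, s ≡ 30·(398)⁻¹ ≡ 15 (mod 297). Smallest non-negative: 15.

15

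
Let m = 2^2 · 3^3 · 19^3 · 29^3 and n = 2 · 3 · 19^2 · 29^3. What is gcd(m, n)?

52826574

min exponent per shared prime: 2 · 3 · 19^2 · 29^3 = 52826574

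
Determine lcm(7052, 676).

gcd first: 7052 = 10·676 + 292; 676 = 2·292 + 92; 292 = 3·92 + 16; 92 = 5·16 + 12; 16 = 1·12 + 4; 12 = 3·4 + 0 → gcd = 4
lcm = 7052·676/gcd = 4767152/4 = 1191788

1191788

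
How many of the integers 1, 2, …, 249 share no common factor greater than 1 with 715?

167

715 = 5·11·13. Inclusion–exclusion on these primes:
249 − ⌊249/5⌋ − ⌊249/11⌋ − ⌊249/13⌋ + ⌊249/55⌋ + ⌊249/65⌋ + ⌊249/143⌋ − ⌊249/715⌋ = 167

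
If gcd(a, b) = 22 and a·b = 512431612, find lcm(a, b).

gcd·lcm = product, so lcm = 512431612/22 = 23292346.

23292346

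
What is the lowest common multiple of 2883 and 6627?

2883 = 3 · 31²; 6627 = 3 · 47²
max exponents: 3 · 31² · 47² = 6368547

6368547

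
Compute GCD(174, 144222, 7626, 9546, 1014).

6

gcd(174, 144222): 144222 = 828·174 + 150; 174 = 1·150 + 24; 150 = 6·24 + 6; 24 = 4·6 + 0 → 6
gcd(6, 7626): 7626 = 1271·6 + 0 → 6
gcd(6, 9546): 9546 = 1591·6 + 0 → 6
gcd(6, 1014): 1014 = 169·6 + 0 → 6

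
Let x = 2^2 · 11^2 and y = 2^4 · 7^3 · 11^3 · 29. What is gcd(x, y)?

484

min exponent per shared prime: 2^2 · 11^2 = 484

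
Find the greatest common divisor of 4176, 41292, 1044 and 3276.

36

4176 = 2⁴ · 3² · 29; 41292 = 2² · 3² · 31 · 37; 1044 = 2² · 3² · 29; 3276 = 2² · 3² · 7 · 13
gcd takes min exponent of each prime: 2² · 3² = 36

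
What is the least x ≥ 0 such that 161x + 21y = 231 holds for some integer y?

Euclid: 161 = 7·21 + 14; 21 = 1·14 + 7; 14 = 2·7 + 0 → gcd = 7; 231 = 7·33.
Back-substitution yields 161·(-1) + 21·(8) = 7, so one solution is x = -1·33 = -33, y = 8·33 = 264.
Solutions in x differ by 21/7 = 3; the one in [0, 3) is -33 mod 3 = 0.

0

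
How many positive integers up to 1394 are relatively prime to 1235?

975

1235 = 5·13·19. Inclusion–exclusion on these primes:
1394 − ⌊1394/5⌋ − ⌊1394/13⌋ − ⌊1394/19⌋ + ⌊1394/65⌋ + ⌊1394/95⌋ + ⌊1394/247⌋ − ⌊1394/1235⌋ = 975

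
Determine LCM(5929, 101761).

4986289

gcd first: 101761 = 17·5929 + 968; 5929 = 6·968 + 121; 968 = 8·121 + 0 → gcd = 121
lcm = 5929·101761/gcd = 603340969/121 = 4986289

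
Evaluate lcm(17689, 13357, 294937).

534720781

lcm(17689, 13357) = 17689·13357/gcd = 236271973/361 = 654493
lcm(654493, 294937) = 654493·294937/gcd = 193034201941/361 = 534720781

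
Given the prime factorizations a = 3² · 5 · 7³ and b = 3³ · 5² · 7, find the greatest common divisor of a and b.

min exponent per shared prime: 3² · 5 · 7 = 315

315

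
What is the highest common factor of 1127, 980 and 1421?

gcd(1127, 980): 1127 = 1·980 + 147; 980 = 6·147 + 98; 147 = 1·98 + 49; 98 = 2·49 + 0 → 49
gcd(49, 1421): 1421 = 29·49 + 0 → 49

49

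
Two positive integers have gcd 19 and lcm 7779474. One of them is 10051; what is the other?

14706

u·v = gcd·lcm = 19·7779474 = 147810006, so v = 147810006/10051 = 14706.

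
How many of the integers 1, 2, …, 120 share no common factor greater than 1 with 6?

Prime factors of 6: 2, 3. Count integers ≤ 120 divisible by none of them.
By inclusion–exclusion: 120 − ⌊120/2⌋ − ⌊120/3⌋ + ⌊120/6⌋ = 40.

40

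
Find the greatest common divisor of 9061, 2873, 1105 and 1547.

221

gcd(9061, 2873): 9061 = 3·2873 + 442; 2873 = 6·442 + 221; 442 = 2·221 + 0 → 221
gcd(221, 1105): 1105 = 5·221 + 0 → 221
gcd(221, 1547): 1547 = 7·221 + 0 → 221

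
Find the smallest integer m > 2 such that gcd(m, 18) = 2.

4

gcd(m, 18) = 2 forces 2 | m; write m = 2s. Then gcd(2s, 2·9) = 2·gcd(s, 9), so need gcd(s, 9) = 1.
2s > 2 gives s ≥ 2. The least s ≥ 2 coprime to 9 is 2, so m = 2·2 = 4.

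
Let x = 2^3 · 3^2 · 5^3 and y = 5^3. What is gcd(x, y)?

125

min exponent per shared prime: 5^3 = 125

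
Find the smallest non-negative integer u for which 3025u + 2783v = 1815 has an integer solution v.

19

Euclid: 3025 = 1·2783 + 242; 2783 = 11·242 + 121; 242 = 2·121 + 0 → gcd = 121; 1815 = 121·15.
Back-substitution yields 3025·(-11) + 2783·(12) = 121, so one solution is u = -11·15 = -165, v = 12·15 = 180.
Solutions in u differ by 2783/121 = 23; the one in [0, 23) is -165 mod 23 = 19.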